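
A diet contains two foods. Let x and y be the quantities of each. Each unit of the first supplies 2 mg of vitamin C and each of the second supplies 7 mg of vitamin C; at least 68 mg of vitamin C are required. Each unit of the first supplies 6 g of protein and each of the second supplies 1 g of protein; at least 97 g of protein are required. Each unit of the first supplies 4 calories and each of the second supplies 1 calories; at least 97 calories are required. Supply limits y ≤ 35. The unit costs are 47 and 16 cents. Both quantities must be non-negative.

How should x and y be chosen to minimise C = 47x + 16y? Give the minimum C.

x = 47/2, y = 3, minimum C = 2305/2

Feasible corners and C = 47x + 16y:
  (34, 0) → C = 1598
  (47/2, 3) → C = 2305/2
  (31/2, 35) → C = 2577/2
The feasible region is unbounded (it extends along (1, 0)), but C strictly increases along every unbounded feasible direction, so there is no improving ray and the minimum is attained at a vertex.

At the optimal vertex, 2x + 7y = 68 and 4x + y = 97.
Solving simultaneously gives x = 47/2, y = 3.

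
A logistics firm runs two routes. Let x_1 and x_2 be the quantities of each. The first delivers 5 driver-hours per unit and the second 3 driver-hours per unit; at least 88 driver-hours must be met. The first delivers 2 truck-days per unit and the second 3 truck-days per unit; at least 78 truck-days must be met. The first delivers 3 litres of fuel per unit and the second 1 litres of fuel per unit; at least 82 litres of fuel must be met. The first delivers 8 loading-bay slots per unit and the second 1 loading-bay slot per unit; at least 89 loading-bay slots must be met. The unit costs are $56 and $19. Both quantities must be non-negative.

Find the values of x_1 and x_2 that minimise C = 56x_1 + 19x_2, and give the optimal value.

Extreme points and C = 56x_1 + 19x_2:
  (0, 89) → C = 1691
  (39, 0) → C = 2184
  (24, 10) → C = 1534
  (7/5, 389/5) → C = 7783/5
The feasible region is unbounded (it extends along (0, 1), (1, 0)), but C strictly increases along every unbounded feasible direction, so there is no improving ray and the minimum is attained at a vertex.

x_1 = 24, x_2 = 10, minimum C = 1534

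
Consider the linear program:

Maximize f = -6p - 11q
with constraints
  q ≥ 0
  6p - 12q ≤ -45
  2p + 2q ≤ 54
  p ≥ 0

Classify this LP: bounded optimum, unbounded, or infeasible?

bounded optimum

Feasible corners and f = -6p - 11q:
  (31/2, 23/2) → f = -439/2
  (0, 15/4) → f = -165/4
  (0, 27) → f = -297
The feasible region has finitely many vertices and no improving ray; the maximum is -165/4 at (0, 15/4).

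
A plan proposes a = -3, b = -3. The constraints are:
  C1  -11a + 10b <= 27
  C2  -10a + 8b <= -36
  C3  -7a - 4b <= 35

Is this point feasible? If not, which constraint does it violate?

Constraint C2: -10a + 8b = 6, which is not ≤ -36. All other constraints are satisfied.

not feasible — violates C2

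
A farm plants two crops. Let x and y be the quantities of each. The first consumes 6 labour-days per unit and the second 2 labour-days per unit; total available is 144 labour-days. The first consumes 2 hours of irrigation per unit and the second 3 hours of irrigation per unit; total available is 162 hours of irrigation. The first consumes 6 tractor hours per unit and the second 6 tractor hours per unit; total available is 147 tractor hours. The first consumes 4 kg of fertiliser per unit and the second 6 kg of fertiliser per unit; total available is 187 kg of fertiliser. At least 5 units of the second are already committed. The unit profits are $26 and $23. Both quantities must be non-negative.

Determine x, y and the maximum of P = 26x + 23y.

x = 39/2, y = 5, maximum P = 622

Extreme points and P = 26x + 23y:
  (0, 49/2) → P = 1127/2
  (0, 5) → P = 115
  (39/2, 5) → P = 622

The binding constraints are 6x + 6y = 147 and y = 5.
Solving simultaneously gives x = 39/2, y = 5.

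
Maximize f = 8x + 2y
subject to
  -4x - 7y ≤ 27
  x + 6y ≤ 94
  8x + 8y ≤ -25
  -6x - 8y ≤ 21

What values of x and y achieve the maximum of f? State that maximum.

x = -2, y = -9/8, maximum f = -73/4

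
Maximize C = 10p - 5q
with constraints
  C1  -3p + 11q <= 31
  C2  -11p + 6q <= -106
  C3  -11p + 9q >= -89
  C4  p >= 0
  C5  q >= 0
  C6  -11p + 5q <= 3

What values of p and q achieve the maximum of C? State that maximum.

p = 629/47, q = 304/47, maximum C = 4770/47

Corner points and C = 10p - 5q:
  (1352/103, 659/103) → C = 10225/103
  (629/47, 304/47) → C = 4770/47
  (140/11, 17/3) → C = 3265/33

At the optimal vertex, -3p + 11q = 31 and -11p + 9q = -89.
Solving simultaneously gives p = 629/47, q = 304/47.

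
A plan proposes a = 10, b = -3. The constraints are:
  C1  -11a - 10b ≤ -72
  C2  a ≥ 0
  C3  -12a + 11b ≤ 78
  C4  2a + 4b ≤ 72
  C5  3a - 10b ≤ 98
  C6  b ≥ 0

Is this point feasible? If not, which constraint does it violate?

not feasible — violates C6

Constraint C6: b = -3, which is not ≥ 0. All other constraints are satisfied.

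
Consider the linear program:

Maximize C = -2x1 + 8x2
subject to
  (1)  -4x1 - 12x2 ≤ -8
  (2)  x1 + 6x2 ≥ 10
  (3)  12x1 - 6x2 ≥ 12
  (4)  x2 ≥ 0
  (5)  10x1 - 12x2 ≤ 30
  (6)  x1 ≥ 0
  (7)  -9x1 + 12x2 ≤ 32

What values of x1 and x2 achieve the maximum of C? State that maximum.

Feasible corners and C = -2x1 + 8x2:
  (22/13, 18/13) → C = 100/13
  (25/6, 35/36) → C = -5/9
  (56/15, 82/15) → C = 544/15
  (62, 295/6) → C = 808/3

The binding constraints are 10x1 - 12x2 = 30 and -9x1 + 12x2 = 32.
Solving simultaneously gives x1 = 62, x2 = 295/6.

x1 = 62, x2 = 295/6, maximum C = 808/3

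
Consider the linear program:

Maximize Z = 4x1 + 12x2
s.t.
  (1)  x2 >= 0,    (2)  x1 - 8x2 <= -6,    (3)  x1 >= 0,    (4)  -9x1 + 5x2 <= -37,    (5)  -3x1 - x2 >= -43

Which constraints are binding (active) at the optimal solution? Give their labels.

Feasible corners and Z = 4x1 + 12x2:
  (326/67, 91/67) → Z = 2396/67
  (338/25, 61/25) → Z = 2084/25
  (21/2, 23/2) → Z = 180

The maximum is at (21/2, 23/2). Substituting into each constraint, equality holds for (4) and (5); the remaining constraints have slack.

(4) and (5)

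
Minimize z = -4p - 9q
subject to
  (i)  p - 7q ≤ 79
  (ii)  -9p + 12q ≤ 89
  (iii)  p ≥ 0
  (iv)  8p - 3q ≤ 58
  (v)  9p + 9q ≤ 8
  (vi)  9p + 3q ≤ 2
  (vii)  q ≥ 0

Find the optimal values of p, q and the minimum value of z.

p = 0, q = 2/3, minimum z = -6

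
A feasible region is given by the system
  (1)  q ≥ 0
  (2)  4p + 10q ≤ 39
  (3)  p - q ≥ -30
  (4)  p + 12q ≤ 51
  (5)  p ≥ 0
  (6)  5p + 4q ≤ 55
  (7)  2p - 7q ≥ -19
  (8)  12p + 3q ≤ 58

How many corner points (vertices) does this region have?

Pairwise boundary intersections that survive every other constraint:
  (0, 0)
  (29/6, 0)
  (83/48, 77/24)
  (463/108, 59/27)
  (0, 19/7)

5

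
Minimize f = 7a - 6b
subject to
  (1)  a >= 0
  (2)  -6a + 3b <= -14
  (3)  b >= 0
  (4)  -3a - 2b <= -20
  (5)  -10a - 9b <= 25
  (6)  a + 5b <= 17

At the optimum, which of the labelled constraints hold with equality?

(4) and (6)

Extreme points and f = 7a - 6b:
  (20/3, 0) → f = 140/3
  (17, 0) → f = 119
  (66/13, 31/13) → f = 276/13

The minimum is at (66/13, 31/13). Substituting into each constraint, equality holds for (4) and (6); the remaining constraints have slack.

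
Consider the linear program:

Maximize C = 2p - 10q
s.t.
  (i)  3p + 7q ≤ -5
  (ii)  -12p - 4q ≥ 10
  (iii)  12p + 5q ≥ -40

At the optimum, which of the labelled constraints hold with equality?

Feasible corners and C = 2p - 10q:
  (-25/36, -5/12) → C = 25/9
  (-85/23, 20/23) → C = -370/23
  (55/6, -30) → C = 955/3

The maximum is at (55/6, -30). Substituting into each constraint, equality holds for (ii) and (iii); the remaining constraints have slack.

(ii) and (iii)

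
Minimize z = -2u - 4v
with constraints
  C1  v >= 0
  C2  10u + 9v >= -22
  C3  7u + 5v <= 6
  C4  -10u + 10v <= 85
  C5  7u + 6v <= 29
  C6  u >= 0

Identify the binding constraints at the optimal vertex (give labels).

C3 and C6

Vertices and z = -2u - 4v:
  (6/7, 0) → z = -12/7
  (0, 0) → z = 0
  (0, 6/5) → z = -24/5

The minimum is at (0, 6/5). Substituting into each constraint, equality holds for C3 and C6; the remaining constraints have slack.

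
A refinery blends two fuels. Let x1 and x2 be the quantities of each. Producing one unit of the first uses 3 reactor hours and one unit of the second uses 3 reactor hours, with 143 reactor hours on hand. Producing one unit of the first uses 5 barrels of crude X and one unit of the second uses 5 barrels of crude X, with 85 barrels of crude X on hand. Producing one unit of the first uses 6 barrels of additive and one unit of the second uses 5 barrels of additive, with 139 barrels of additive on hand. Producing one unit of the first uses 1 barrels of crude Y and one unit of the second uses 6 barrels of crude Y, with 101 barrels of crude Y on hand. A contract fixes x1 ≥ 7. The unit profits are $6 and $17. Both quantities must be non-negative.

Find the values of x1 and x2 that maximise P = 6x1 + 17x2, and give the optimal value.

x1 = 7, x2 = 10, maximum P = 212

Feasible corners and P = 6x1 + 17x2:
  (17, 0) → P = 102
  (7, 0) → P = 42
  (7, 10) → P = 212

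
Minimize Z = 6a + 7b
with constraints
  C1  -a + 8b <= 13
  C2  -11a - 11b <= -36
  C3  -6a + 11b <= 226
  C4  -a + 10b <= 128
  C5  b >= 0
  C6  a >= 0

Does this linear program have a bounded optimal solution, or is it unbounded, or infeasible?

bounded optimum

Corner points and Z = 6a + 7b:
  (145/99, 179/99) → Z = 193/9
  (447, 115/2) → Z = 6169/2
  (36/11, 0) → Z = 216/11
The feasible region has finitely many vertices and no improving ray; the minimum is 216/11 at (36/11, 0).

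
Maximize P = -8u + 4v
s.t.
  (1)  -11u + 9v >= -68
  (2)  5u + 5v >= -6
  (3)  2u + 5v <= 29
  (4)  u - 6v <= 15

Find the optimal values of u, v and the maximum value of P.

u = -35/3, v = 157/15, maximum P = 676/5

Extreme points and P = -8u + 4v:
  (601/73, 183/73) → P = -4076/73
  (91/19, -97/57) → P = -2572/57
  (-35/3, 157/15) → P = 676/5
  (39/35, -81/35) → P = -636/35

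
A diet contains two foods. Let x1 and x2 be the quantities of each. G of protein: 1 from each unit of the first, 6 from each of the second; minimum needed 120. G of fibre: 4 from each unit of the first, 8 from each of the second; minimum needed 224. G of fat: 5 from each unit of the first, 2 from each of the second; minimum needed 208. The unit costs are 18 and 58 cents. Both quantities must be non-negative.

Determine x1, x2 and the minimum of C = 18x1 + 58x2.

Vertices and C = 18x1 + 58x2:
  (0, 104) → C = 6032
  (120, 0) → C = 2160
  (36, 14) → C = 1460
The feasible region is unbounded (it extends along (0, 1), (1, 0)), but C strictly increases along every unbounded feasible direction, so there is no improving ray and the minimum is attained at a vertex.

The binding constraints are x1 + 6x2 = 120 and 5x1 + 2x2 = 208.
Solving simultaneously gives x1 = 36, x2 = 14.

x1 = 36, x2 = 14, minimum C = 1460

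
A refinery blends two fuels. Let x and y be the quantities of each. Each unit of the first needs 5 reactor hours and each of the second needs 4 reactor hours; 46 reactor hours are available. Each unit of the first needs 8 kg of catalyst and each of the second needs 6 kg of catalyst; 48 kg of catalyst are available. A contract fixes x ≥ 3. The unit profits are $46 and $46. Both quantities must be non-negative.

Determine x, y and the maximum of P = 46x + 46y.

x = 3, y = 4, maximum P = 322

Corner points and P = 46x + 46y:
  (6, 0) → P = 276
  (3, 0) → P = 138
  (3, 4) → P = 322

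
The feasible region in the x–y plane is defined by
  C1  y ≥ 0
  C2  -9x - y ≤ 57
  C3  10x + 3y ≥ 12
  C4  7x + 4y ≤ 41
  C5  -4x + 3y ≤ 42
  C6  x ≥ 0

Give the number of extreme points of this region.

4

Intersecting each pair of boundary lines and keeping only the points that satisfy every inequality leaves:
  (6/5, 0)
  (41/7, 0)
  (0, 4)
  (0, 41/4)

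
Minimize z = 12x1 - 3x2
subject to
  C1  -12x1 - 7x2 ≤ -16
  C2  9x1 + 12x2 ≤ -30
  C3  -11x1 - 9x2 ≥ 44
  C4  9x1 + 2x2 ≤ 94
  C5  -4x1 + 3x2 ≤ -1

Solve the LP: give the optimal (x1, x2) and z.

Vertices and z = 12x1 - 3x2:
  (452/31, -704/31) → z = 7536/31
  (626/39, -328/13) → z = 3488/13
  (934/59, -1430/59) → z = 15498/59

x1 = 452/31, x2 = -704/31, minimum z = 7536/31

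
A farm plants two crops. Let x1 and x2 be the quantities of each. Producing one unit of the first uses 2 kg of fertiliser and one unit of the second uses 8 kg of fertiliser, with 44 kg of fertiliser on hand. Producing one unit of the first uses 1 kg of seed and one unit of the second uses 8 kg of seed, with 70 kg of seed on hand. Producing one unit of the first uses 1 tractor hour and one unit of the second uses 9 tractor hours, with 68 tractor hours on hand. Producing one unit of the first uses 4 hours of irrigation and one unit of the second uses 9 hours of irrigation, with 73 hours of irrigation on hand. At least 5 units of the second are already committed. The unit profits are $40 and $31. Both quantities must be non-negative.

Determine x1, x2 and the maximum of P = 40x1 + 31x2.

x1 = 2, x2 = 5, maximum P = 235

Vertices and P = 40x1 + 31x2:
  (0, 11/2) → P = 341/2
  (0, 5) → P = 155
  (2, 5) → P = 235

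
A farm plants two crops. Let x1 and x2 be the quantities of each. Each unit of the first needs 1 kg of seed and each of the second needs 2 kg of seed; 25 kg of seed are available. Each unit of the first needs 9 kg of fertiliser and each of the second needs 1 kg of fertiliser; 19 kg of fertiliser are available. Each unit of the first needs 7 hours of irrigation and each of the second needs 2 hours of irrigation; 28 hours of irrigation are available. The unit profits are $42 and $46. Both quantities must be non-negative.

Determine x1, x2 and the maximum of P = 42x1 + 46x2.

x1 = 1/2, x2 = 49/4, maximum P = 1169/2

At the optimal vertex, x1 + 2x2 = 25 and 7x1 + 2x2 = 28.
Solving simultaneously gives x1 = 1/2, x2 = 49/4.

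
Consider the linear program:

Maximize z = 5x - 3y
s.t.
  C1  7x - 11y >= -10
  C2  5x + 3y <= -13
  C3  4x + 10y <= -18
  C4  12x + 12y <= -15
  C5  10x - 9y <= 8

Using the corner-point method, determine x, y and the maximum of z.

x = -31/25, y = -34/15, maximum z = 3/5

Feasible corners and z = 5x - 3y:
  (-149/57, -43/57) → z = -616/57
  (-2, -1) → z = -7
  (-31/25, -34/15) → z = 3/5
The feasible region is unbounded (it extends along (-9, -10), (-11, -7)), but z strictly decreases along every unbounded feasible direction, so there is no improving ray and the maximum is attained at a vertex.

The binding constraints are 5x + 3y = -13 and 10x - 9y = 8.
Solving simultaneously gives x = -31/25, y = -34/15.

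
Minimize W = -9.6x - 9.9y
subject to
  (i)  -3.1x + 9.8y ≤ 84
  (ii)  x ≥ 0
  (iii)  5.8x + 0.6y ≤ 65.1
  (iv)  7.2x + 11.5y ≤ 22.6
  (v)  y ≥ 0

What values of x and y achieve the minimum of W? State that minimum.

Vertices and W = -9.6x - 9.9y:
  (0, 226/115) → W = -11187/575
  (0, 0) → W = 0
  (113/36, 0) → W = -452/15

x = 113/36, y = 0, minimum W = -452/15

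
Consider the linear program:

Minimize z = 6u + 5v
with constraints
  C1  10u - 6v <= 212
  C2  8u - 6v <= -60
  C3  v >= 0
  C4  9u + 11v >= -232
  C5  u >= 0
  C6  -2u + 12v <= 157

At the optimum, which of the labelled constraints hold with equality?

Corner points and z = 6u + 5v:
  (0, 10) → z = 50
  (37/14, 284/21) → z = 1753/21
  (0, 157/12) → z = 785/12

The minimum is at (0, 10). Substituting into each constraint, equality holds for C2 and C5; the remaining constraints have slack.

C2 and C5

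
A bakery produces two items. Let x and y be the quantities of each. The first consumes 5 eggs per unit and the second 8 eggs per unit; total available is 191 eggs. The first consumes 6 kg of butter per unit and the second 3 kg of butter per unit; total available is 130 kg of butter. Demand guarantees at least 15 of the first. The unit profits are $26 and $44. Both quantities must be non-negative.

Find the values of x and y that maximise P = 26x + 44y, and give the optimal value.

x = 15, y = 40/3, maximum P = 2930/3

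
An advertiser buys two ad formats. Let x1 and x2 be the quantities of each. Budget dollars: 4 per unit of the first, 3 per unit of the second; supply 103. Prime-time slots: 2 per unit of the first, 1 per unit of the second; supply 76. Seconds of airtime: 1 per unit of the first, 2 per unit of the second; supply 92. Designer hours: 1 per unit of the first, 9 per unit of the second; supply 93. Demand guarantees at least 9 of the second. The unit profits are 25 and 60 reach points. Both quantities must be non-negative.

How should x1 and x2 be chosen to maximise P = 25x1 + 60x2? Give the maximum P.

Corner points and P = 25x1 + 60x2:
  (0, 31/3) → P = 620
  (0, 9) → P = 540
  (12, 9) → P = 840

The optimum lies where x1 + 9x2 = 93 and x2 = 9.
Solving simultaneously gives x1 = 12, x2 = 9.

x1 = 12, x2 = 9, maximum P = 840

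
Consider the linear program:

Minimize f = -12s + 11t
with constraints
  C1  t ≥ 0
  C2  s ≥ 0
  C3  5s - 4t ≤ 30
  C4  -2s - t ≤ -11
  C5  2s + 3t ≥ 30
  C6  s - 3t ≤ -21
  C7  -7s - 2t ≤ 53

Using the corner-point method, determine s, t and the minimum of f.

Feasible corners and f = -12s + 11t:
  (0, 11) → f = 121
  (174/11, 135/11) → f = -603/11
  (3/4, 19/2) → f = 191/2
  (3, 8) → f = 52
The feasible region is unbounded (it extends along (0, 1), (4, 5)), but f strictly increases along every unbounded feasible direction, so there is no improving ray and the minimum is attained at a vertex.

The binding constraints are 5s - 4t = 30 and s - 3t = -21.
Solving simultaneously gives s = 174/11, t = 135/11.

s = 174/11, t = 135/11, minimum f = -603/11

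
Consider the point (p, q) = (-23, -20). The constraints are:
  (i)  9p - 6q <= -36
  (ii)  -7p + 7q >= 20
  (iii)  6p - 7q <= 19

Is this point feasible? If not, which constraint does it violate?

feasible

(i): -87 ≤ -36 ✓
(ii): 21 ≥ 20 ✓
(iii): 2 ≤ 19 ✓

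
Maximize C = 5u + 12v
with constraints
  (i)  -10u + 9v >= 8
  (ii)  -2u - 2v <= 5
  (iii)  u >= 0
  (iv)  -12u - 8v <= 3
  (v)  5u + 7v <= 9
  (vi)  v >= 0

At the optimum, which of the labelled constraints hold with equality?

Corner points and C = 5u + 12v:
  (0, 8/9) → C = 32/3
  (5/23, 26/23) → C = 337/23
  (0, 9/7) → C = 108/7

The maximum is at (0, 9/7). Substituting into each constraint, equality holds for (iii) and (v); the remaining constraints have slack.

(iii) and (v)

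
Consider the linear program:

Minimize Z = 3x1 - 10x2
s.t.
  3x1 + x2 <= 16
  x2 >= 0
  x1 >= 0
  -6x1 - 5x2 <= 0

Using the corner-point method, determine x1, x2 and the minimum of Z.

Feasible corners and Z = 3x1 - 10x2:
  (16/3, 0) → Z = 16
  (0, 16) → Z = -160
  (0, 0) → Z = 0

x1 = 0, x2 = 16, minimum Z = -160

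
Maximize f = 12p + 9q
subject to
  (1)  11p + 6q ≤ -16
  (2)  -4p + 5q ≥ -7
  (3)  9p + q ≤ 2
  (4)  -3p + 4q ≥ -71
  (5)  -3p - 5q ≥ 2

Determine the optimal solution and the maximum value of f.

p = -68/37, q = 26/37, maximum f = -582/37

Extreme points and f = 12p + 9q:
  (-38/79, -141/79) → f = -1725/79
  (-68/37, 26/37) → f = -582/37
  (-327, -263) → f = -6291
The feasible region is unbounded (it extends along (-4, -3), (-5, 3)), but f strictly decreases along every unbounded feasible direction, so there is no improving ray and the maximum is attained at a vertex.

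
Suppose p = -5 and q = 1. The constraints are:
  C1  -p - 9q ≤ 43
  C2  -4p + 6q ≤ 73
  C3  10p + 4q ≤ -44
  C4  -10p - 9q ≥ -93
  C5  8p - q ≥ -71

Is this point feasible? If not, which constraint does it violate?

C1: -4 ≤ 43 ✓
C2: 26 ≤ 73 ✓
C3: -46 ≤ -44 ✓
C4: 41 ≥ -93 ✓
C5: -41 ≥ -71 ✓

feasible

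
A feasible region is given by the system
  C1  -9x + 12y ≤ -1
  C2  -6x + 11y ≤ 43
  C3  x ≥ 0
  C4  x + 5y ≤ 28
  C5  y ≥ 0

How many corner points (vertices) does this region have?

Of the 10 pairwise boundary intersections, those satisfying every inequality are:
  (341/57, 251/57)
  (1/9, 0)
  (28, 0)

3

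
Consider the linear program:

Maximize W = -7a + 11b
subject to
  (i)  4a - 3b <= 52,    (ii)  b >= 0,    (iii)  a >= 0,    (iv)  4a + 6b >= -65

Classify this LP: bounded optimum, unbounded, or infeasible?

unbounded

From the feasible point (13, 0), moving in the direction (0, 1) keeps every constraint satisfied while W increases without bound.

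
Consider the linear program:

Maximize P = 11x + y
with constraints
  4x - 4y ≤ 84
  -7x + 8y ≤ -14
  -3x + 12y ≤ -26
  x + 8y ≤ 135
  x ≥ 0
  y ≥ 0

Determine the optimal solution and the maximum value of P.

Corner points and P = 11x + y:
  (226/9, 37/9) → P = 841/3
  (21, 0) → P = 231
  (26/3, 0) → P = 286/3

The binding constraints are 4x - 4y = 84 and -3x + 12y = -26.
Solving simultaneously gives x = 226/9, y = 37/9.

x = 226/9, y = 37/9, maximum P = 841/3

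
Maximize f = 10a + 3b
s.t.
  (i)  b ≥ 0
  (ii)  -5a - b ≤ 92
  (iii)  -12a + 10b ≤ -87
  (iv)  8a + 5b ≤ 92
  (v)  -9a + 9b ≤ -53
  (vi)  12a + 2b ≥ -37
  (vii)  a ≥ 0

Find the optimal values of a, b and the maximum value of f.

Corner points and f = 10a + 3b:
  (29/4, 0) → f = 145/2
  (23/2, 0) → f = 115
  (271/28, 102/35) → f = 7387/70

a = 23/2, b = 0, maximum f = 115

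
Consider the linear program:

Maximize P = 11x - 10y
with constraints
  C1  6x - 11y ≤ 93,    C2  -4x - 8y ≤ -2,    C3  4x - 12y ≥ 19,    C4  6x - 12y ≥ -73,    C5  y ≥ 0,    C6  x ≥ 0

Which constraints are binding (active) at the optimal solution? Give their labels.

C1 and C3

Vertices and P = 11x - 10y:
  (907/28, 129/14) → P = 7397/28
  (31/2, 0) → P = 341/2
  (19/4, 0) → P = 209/4

The maximum is at (907/28, 129/14). Substituting into each constraint, equality holds for C1 and C3; the remaining constraints have slack.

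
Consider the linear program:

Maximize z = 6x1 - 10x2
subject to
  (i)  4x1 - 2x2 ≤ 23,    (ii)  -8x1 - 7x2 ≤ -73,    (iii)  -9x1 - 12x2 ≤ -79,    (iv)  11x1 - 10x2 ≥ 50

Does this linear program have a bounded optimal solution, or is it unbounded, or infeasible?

Extreme points and z = 6x1 - 10x2:
  (307/44, 27/11) → z = 381/22
  (65/9, 53/18) → z = 125/9
  (1080/157, 403/157) → z = 2450/157
The feasible region has finitely many vertices and no improving ray; the maximum is 381/22 at (307/44, 27/11).

bounded optimum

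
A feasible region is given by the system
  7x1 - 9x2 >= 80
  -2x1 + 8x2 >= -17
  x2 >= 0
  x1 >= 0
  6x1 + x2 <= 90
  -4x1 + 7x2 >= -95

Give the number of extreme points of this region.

3

Intersecting each pair of boundary lines and keeping only the points that satisfy every inequality leaves:
  (487/38, 41/38)
  (890/61, 150/61)
  (737/50, 39/25)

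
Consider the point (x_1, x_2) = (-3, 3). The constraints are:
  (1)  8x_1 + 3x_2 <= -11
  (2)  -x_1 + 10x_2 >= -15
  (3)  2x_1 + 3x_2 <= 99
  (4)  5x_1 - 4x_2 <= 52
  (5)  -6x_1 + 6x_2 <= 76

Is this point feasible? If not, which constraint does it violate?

feasible

(1): -15 ≤ -11 ✓
(2): 33 ≥ -15 ✓
(3): 3 ≤ 99 ✓
(4): -27 ≤ 52 ✓
(5): 36 ≤ 76 ✓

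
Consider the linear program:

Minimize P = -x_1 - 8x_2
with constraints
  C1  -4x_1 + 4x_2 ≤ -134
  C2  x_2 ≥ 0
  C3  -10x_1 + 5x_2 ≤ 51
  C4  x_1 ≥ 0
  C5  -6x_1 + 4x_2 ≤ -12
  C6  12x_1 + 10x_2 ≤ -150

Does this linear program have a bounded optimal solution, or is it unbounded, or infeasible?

The boundaries -4x_1 + 4x_2 = -134 and x_2 = 0 meet at (67/2, 0), but that point violates 12x_1 + 10x_2 ≤ -150. Every candidate vertex is excluded by some other constraint, so the feasible region is empty.

infeasible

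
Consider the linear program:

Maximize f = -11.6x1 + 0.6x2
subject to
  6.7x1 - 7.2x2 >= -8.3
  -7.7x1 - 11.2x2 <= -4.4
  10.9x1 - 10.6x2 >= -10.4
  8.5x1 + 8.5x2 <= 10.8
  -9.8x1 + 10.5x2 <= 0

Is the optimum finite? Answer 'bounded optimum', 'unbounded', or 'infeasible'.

Feasible corners and f = -11.6x1 + 0.6x2:
  (8356/2975, -4576/2975) → f = -498376/14875
  (660/2723, 88/389) → f = -36432/13615
  (324/493, 1512/2465) → f = -89424/12325
The feasible region has finitely many vertices and no improving ray; the maximum is -36432/13615 at (660/2723, 88/389).

bounded optimum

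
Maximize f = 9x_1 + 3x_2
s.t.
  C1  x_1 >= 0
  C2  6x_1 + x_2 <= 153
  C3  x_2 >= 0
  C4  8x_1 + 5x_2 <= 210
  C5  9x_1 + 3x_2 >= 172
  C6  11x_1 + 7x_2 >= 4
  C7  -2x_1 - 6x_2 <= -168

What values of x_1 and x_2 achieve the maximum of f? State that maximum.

x_1 = 210/19, x_2 = 462/19, maximum f = 3276/19

Feasible corners and f = 9x_1 + 3x_2:
  (230/21, 514/21) → f = 172
  (210/19, 462/19) → f = 3276/19
  (11, 73/3) → f = 172

At the optimal vertex, 8x_1 + 5x_2 = 210 and -2x_1 - 6x_2 = -168.
Solving simultaneously gives x_1 = 210/19, x_2 = 462/19.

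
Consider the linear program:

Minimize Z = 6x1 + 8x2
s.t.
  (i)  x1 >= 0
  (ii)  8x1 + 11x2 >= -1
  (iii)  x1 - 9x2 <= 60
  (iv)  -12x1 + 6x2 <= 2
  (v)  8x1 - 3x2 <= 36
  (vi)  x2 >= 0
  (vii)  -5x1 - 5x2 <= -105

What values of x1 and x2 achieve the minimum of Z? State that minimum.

The binding constraints are 8x1 - 3x2 = 36 and -5x1 - 5x2 = -105.
Solving simultaneously gives x1 = 9, x2 = 12.

x1 = 9, x2 = 12, minimum Z = 150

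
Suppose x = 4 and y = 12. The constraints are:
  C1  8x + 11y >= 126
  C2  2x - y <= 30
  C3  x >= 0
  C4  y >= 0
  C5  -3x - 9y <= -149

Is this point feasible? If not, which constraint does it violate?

Constraint C5: -3x - 9y = -120, which is not ≤ -149. All other constraints are satisfied.

not feasible — violates C5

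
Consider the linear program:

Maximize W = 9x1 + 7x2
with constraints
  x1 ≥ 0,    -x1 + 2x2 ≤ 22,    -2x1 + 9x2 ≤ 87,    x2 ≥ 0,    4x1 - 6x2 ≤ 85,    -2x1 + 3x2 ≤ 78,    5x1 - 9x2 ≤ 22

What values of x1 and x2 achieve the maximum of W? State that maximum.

x1 = 109/3, x2 = 479/27, maximum W = 12182/27

The optimum lies where -2x1 + 9x2 = 87 and 5x1 - 9x2 = 22.
Solving simultaneously gives x1 = 109/3, x2 = 479/27.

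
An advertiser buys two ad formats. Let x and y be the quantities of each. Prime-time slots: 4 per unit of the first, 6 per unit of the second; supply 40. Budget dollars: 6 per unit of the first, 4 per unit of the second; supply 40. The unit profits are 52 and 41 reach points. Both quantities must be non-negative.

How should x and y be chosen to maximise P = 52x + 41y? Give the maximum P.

Corner points and P = 52x + 41y:
  (0, 0) → P = 0
  (0, 20/3) → P = 820/3
  (20/3, 0) → P = 1040/3
  (4, 4) → P = 372

x = 4, y = 4, maximum P = 372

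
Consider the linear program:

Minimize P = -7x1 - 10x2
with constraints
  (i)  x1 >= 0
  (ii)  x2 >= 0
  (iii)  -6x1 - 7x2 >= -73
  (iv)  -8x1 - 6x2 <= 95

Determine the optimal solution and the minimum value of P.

x1 = 0, x2 = 73/7, minimum P = -730/7

The binding constraints are x1 = 0 and -6x1 - 7x2 = -73.
Solving simultaneously gives x1 = 0, x2 = 73/7.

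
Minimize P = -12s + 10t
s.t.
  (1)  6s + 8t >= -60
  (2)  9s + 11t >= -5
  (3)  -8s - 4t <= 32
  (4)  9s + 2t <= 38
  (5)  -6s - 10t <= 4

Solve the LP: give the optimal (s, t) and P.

s = 194/39, t = -44/13, minimum P = -1216/13

The feasible region is unbounded (it extends along (-2, 9), (-1, 2)), but P strictly increases along every unbounded feasible direction, so there is no improving ray and the minimum is attained at a vertex.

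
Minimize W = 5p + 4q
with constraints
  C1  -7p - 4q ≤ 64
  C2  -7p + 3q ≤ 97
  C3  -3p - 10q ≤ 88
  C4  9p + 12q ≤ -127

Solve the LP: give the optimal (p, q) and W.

p = -144/29, q = -212/29, minimum W = -1568/29

Extreme points and W = 5p + 4q:
  (-144/29, -212/29) → W = -1568/29
  (-65/12, -313/48) → W = -319/6
  (-107/27, -137/18) → W = -1357/27

The optimum lies where -7p - 4q = 64 and -3p - 10q = 88.
Solving simultaneously gives p = -144/29, q = -212/29.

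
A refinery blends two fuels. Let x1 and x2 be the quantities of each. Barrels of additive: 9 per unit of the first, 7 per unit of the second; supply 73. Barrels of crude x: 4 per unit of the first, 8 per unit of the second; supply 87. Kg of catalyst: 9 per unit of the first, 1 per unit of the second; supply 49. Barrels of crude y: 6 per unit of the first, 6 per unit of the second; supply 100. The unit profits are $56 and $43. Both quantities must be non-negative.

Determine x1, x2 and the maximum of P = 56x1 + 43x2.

Feasible corners and P = 56x1 + 43x2:
  (0, 0) → P = 0
  (0, 73/7) → P = 3139/7
  (49/9, 0) → P = 2744/9
  (5, 4) → P = 452

x1 = 5, x2 = 4, maximum P = 452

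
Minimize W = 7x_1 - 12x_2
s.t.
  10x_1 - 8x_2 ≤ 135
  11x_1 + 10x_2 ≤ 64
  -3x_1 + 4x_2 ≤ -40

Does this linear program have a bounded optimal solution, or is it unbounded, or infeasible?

Feasible corners and W = 7x_1 - 12x_2:
  (931/94, -845/188) → W = 11587/94
  (328/37, -124/37) → W = 3784/37
The feasible region has finitely many vertices and no improving ray; the minimum is 3784/37 at (328/37, -124/37).

bounded optimum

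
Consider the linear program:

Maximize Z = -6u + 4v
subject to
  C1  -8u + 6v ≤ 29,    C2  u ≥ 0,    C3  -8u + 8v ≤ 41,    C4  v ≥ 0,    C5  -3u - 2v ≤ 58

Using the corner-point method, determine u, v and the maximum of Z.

u = 0, v = 29/6, maximum Z = 58/3

Corner points and Z = -6u + 4v:
  (0, 29/6) → Z = 58/3
  (7/8, 6) → Z = 75/4
  (0, 0) → Z = 0
The feasible region is unbounded (it extends along (1, 1), (1, 0)), but Z strictly decreases along every unbounded feasible direction, so there is no improving ray and the maximum is attained at a vertex.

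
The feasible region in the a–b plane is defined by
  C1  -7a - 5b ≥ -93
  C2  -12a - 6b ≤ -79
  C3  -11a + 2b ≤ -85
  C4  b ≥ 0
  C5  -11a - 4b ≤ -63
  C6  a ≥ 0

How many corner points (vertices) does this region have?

3

The feasible vertices (each the meet of two boundaries and inside every other half-plane) are:
  (611/69, 428/69)
  (93/7, 0)
  (85/11, 0)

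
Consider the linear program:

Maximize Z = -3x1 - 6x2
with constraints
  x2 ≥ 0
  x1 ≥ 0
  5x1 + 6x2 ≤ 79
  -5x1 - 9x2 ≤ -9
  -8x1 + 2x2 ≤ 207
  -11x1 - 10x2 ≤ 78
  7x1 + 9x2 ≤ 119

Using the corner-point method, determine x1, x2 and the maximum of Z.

Extreme points and Z = -3x1 - 6x2:
  (79/5, 0) → Z = -237/5
  (9/5, 0) → Z = -27/5
  (0, 79/6) → Z = -79
  (0, 1) → Z = -6

x1 = 9/5, x2 = 0, maximum Z = -27/5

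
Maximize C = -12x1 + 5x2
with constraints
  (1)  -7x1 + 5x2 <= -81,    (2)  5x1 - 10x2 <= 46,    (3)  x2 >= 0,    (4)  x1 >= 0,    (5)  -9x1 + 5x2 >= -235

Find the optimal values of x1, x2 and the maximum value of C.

x1 = 116/9, x2 = 83/45, maximum C = -1309/9

Vertices and C = -12x1 + 5x2:
  (116/9, 83/45) → C = -1309/9
  (77, 458/5) → C = -466
  (424/13, 761/65) → C = -4327/13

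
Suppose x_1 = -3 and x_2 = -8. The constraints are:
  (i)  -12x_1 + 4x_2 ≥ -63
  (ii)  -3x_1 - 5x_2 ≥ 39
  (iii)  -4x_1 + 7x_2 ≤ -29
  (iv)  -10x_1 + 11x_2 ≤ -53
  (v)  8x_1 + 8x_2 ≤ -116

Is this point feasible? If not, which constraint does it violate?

not feasible — violates (v)

Constraint (v): 8x_1 + 8x_2 = -88, which is not ≤ -116. All other constraints are satisfied.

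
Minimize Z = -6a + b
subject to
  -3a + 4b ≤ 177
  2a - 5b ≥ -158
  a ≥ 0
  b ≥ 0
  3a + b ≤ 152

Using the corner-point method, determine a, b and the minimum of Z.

Corner points and Z = -6a + b:
  (0, 158/5) → Z = 158/5
  (602/17, 778/17) → Z = -2834/17
  (0, 0) → Z = 0
  (152/3, 0) → Z = -304

At the optimal vertex, b = 0 and 3a + b = 152.
Solving simultaneously gives a = 152/3, b = 0.

a = 152/3, b = 0, minimum Z = -304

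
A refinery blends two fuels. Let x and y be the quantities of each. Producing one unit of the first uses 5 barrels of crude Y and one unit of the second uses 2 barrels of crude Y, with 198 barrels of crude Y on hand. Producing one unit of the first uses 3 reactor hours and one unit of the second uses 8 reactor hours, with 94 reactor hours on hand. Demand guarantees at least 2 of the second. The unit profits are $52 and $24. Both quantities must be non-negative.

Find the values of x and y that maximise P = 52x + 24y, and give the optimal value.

x = 26, y = 2, maximum P = 1400

Extreme points and P = 52x + 24y:
  (0, 47/4) → P = 282
  (0, 2) → P = 48
  (26, 2) → P = 1400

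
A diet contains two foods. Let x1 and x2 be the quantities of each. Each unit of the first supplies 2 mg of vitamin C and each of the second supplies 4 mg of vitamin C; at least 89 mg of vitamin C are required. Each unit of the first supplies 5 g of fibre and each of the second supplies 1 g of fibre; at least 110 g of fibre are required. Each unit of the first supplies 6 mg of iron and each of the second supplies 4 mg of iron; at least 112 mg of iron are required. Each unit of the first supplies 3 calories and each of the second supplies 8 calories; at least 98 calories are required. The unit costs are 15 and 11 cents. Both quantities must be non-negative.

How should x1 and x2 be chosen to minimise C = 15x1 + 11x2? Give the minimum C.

x1 = 39/2, x2 = 25/2, minimum C = 430

Corner points and C = 15x1 + 11x2:
  (0, 110) → C = 1210
  (89/2, 0) → C = 1335/2
  (39/2, 25/2) → C = 430
The feasible region is unbounded (it extends along (0, 1), (1, 0)), but C strictly increases along every unbounded feasible direction, so there is no improving ray and the minimum is attained at a vertex.

The binding constraints are 2x1 + 4x2 = 89 and 5x1 + x2 = 110.
Solving simultaneously gives x1 = 39/2, x2 = 25/2.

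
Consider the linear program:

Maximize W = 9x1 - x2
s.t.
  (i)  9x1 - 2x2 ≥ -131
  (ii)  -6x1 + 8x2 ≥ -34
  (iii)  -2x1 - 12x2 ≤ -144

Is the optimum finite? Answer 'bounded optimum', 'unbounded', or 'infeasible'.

From the feasible point (-321/28, 779/56), moving in the direction (2, 9) keeps every constraint satisfied while W increases without bound.

unbounded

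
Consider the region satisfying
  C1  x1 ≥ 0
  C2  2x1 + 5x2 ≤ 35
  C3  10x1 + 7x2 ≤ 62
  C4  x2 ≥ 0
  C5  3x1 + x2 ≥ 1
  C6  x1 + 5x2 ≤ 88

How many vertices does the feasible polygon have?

The feasible vertices (each the meet of two boundaries and inside every other half-plane) are:
  (0, 7)
  (0, 1)
  (65/36, 113/18)
  (31/5, 0)
  (1/3, 0)

5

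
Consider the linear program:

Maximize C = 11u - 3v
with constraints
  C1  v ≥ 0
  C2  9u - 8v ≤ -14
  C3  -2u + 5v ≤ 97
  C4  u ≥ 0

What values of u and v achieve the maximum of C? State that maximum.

Extreme points and C = 11u - 3v:
  (706/29, 845/29) → C = 5231/29
  (0, 7/4) → C = -21/4
  (0, 97/5) → C = -291/5

At the optimal vertex, 9u - 8v = -14 and -2u + 5v = 97.
Solving simultaneously gives u = 706/29, v = 845/29.

u = 706/29, v = 845/29, maximum C = 5231/29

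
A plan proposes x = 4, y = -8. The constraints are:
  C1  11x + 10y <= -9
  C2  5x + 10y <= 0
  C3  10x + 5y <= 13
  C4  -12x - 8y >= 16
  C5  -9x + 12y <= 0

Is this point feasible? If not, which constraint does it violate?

feasible

C1: -36 ≤ -9 ✓
C2: -60 ≤ 0 ✓
C3: 0 ≤ 13 ✓
C4: 16 ≥ 16 ✓
C5: -132 ≤ 0 ✓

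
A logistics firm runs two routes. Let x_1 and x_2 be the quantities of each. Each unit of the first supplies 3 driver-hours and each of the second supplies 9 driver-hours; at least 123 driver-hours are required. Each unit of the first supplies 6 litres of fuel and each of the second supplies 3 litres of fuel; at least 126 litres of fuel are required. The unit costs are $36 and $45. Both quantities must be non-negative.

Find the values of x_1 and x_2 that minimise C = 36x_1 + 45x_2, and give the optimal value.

x_1 = 17, x_2 = 8, minimum C = 972

Vertices and C = 36x_1 + 45x_2:
  (0, 42) → C = 1890
  (41, 0) → C = 1476
  (17, 8) → C = 972
The feasible region is unbounded (it extends along (0, 1), (1, 0)), but C strictly increases along every unbounded feasible direction, so there is no improving ray and the minimum is attained at a vertex.

The optimum lies where 3x_1 + 9x_2 = 123 and 6x_1 + 3x_2 = 126.
Solving simultaneously gives x_1 = 17, x_2 = 8.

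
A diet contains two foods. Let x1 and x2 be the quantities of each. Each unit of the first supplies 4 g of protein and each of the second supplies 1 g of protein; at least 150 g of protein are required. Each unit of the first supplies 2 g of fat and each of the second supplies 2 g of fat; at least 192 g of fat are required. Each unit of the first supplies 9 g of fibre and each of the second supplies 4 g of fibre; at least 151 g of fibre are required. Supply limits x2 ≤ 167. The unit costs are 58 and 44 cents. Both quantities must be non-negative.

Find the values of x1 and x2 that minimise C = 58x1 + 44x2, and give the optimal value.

Corner points and C = 58x1 + 44x2:
  (0, 150) → C = 6600
  (0, 167) → C = 7348
  (96, 0) → C = 5568
  (18, 78) → C = 4476
The feasible region is unbounded (it extends along (1, 0)), but C strictly increases along every unbounded feasible direction, so there is no improving ray and the minimum is attained at a vertex.

The optimum lies where 4x1 + x2 = 150 and 2x1 + 2x2 = 192.
Solving simultaneously gives x1 = 18, x2 = 78.

x1 = 18, x2 = 78, minimum C = 4476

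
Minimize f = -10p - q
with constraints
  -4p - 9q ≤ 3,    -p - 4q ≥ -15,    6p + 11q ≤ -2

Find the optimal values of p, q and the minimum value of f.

p = 3/2, q = -1, minimum f = -14

Feasible corners and f = -10p - q:
  (-21, 9) → f = 201
  (3/2, -1) → f = -14
  (-173/13, 92/13) → f = 126

The binding constraints are -4p - 9q = 3 and 6p + 11q = -2.
Solving simultaneously gives p = 3/2, q = -1.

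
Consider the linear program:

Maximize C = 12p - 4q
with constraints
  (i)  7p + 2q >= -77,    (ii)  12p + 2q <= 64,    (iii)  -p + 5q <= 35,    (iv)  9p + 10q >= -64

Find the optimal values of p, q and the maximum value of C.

p = 128/17, q = -224/17, maximum C = 2432/17

Vertices and C = 12p - 4q:
  (125/31, 242/31) → C = 532/31
  (128/17, -224/17) → C = 2432/17
  (-134/11, 251/55) → C = -9044/55

The optimum lies where 12p + 2q = 64 and 9p + 10q = -64.
Solving simultaneously gives p = 128/17, q = -224/17.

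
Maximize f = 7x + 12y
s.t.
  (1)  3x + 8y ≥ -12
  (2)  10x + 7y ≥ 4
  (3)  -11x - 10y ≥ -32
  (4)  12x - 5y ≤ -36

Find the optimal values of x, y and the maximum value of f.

x = -8, y = 12, maximum f = 88

Feasible corners and f = 7x + 12y:
  (-8, 12) → f = 88
  (-116/67, 204/67) → f = 1636/67
  (-8/7, 156/35) → f = 1592/35

The optimum lies where 10x + 7y = 4 and -11x - 10y = -32.
Solving simultaneously gives x = -8, y = 12.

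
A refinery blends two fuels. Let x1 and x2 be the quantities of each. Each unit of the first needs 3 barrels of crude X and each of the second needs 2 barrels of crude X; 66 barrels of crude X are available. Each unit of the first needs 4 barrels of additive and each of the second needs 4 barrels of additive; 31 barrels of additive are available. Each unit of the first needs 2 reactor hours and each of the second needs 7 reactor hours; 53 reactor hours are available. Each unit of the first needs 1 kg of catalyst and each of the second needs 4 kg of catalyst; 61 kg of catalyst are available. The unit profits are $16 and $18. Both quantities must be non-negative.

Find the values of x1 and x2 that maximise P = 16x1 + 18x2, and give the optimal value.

The binding constraints are 4x1 + 4x2 = 31 and 2x1 + 7x2 = 53.
Solving simultaneously gives x1 = 1/4, x2 = 15/2.

x1 = 1/4, x2 = 15/2, maximum P = 139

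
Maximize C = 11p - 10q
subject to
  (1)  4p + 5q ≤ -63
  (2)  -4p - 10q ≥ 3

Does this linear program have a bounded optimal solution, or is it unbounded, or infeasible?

From the feasible point (-123/4, 12), moving in the direction (5, -4) keeps every constraint satisfied while C increases without bound.

unbounded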